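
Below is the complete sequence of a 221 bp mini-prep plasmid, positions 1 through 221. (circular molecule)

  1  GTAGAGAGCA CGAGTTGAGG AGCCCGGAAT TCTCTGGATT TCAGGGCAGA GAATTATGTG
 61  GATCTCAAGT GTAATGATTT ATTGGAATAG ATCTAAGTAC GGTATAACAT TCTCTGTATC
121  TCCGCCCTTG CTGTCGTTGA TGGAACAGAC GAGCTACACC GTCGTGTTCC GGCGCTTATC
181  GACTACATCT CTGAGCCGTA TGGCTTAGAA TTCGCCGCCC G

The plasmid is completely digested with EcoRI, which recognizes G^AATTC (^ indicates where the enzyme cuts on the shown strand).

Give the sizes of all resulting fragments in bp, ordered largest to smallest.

EcoRI sites (GAATTC) start at positions 27, 208.
EcoRI cuts after the first base of each site, so after positions 27, 208.
Circular molecule, 2 cuts → 2 fragments:
  28–208 → 181 bp
  209–221 then 1–27 → 13 + 27 = 40 bp
Sorted largest to smallest: 181, 40 bp.

181, 40 bp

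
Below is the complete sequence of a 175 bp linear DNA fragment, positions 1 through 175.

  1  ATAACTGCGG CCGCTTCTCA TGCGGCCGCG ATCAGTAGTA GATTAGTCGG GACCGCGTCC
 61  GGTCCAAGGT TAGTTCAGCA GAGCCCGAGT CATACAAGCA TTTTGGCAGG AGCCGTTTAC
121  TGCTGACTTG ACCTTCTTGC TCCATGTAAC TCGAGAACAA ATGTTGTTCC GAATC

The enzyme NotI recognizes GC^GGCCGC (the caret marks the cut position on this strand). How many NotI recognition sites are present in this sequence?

2

GCGGCCGC occurs starting at positions 7, 22.
NotI cuts at 2 sites.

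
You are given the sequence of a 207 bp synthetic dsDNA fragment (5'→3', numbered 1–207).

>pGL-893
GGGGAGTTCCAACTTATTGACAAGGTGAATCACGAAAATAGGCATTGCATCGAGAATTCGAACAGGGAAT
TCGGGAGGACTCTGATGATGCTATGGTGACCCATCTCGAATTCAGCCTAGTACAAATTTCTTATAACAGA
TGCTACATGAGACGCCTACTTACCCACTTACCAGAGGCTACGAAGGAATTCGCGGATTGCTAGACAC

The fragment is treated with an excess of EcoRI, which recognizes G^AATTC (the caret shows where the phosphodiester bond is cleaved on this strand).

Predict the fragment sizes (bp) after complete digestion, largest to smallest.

EcoRI sites (GAATTC) start at positions 54, 67, 108, 186.
EcoRI cuts after the first base of each site, so after positions 54, 67, 108, 186.
Linear molecule, 4 cuts → 5 fragments:
  1–54 → 54 bp
  55–67 → 13 bp
  68–108 → 41 bp
  109–186 → 78 bp
  187–207 → 21 bp
Sorted largest to smallest: 78, 54, 41, 21, 13 bp.

78, 54, 41, 21, 13 bp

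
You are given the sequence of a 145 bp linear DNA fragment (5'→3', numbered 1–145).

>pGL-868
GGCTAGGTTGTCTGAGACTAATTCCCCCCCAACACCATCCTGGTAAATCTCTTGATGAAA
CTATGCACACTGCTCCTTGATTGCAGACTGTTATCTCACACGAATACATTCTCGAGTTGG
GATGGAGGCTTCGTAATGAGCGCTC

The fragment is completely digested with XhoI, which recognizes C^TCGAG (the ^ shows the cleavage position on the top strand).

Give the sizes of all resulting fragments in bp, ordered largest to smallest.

The XhoI site (CTCGAG) starts at position 111.
XhoI cuts after the first base of each site, so after position 111.
Linear molecule, 1 cut → 2 fragments:
  1–111 → 111 bp
  112–145 → 34 bp
Sorted largest to smallest: 111, 34 bp.

111, 34 bp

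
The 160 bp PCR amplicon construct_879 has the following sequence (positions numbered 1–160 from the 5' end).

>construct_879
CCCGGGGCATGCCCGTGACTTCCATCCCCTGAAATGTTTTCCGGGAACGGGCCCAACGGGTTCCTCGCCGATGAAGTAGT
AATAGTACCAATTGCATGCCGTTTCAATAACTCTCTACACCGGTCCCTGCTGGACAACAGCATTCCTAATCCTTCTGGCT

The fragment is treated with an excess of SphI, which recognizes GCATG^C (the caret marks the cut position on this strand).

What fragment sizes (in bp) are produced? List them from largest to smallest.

87, 62, 11 bp

SphI sites (GCATGC) start at positions 7, 94.
SphI cuts after base 5 of each site (before the last base), so after positions 11, 98.
Linear molecule, 2 cuts → 3 fragments:
  1–11 → 11 bp
  12–98 → 87 bp
  99–160 → 62 bp
Sorted largest to smallest: 87, 62, 11 bp.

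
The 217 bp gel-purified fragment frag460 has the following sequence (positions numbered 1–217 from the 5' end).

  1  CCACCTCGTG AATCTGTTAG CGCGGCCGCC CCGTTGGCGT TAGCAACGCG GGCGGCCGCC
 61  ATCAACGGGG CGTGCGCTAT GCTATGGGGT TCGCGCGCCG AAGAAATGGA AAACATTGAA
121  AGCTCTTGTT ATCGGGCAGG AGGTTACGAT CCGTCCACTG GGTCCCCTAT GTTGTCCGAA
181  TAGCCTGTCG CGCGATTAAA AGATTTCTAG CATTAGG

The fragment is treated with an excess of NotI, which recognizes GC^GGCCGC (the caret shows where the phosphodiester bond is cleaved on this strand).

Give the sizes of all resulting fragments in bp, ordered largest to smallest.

164, 30, 23 bp

NotI sites (GCGGCCGC) start at positions 22, 52.
NotI cuts after base 2 of each site, so after positions 23, 53.
Linear molecule, 2 cuts → 3 fragments:
  1–23 → 23 bp
  24–53 → 30 bp
  54–217 → 164 bp
Sorted largest to smallest: 164, 30, 23 bp.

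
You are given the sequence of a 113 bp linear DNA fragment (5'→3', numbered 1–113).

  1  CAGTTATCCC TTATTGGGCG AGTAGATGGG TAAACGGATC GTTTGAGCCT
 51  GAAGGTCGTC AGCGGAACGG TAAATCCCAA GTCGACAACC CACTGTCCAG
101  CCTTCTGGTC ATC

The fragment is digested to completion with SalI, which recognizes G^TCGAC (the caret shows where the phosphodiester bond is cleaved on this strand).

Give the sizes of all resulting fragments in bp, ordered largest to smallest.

81, 32 bp

The SalI site (GTCGAC) starts at position 81.
SalI cuts after the first base of each site, so after position 81.
Linear molecule, 1 cut → 2 fragments:
  1–81 → 81 bp
  82–113 → 32 bp
Sorted largest to smallest: 81, 32 bp.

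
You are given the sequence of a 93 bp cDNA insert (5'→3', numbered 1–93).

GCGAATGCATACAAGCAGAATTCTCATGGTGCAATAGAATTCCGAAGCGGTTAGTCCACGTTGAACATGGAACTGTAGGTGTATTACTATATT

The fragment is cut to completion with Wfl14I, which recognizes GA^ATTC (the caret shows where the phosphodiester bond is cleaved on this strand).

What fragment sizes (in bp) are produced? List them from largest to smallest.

Wfl14I sites (GAATTC) start at positions 18, 37.
Wfl14I cuts after base 2 of each site, so after positions 19, 38.
Linear molecule, 2 cuts → 3 fragments:
  1–19 → 19 bp
  20–38 → 19 bp
  39–93 → 55 bp
Sorted largest to smallest: 55, 19, 19 bp.

55, 19, 19 bp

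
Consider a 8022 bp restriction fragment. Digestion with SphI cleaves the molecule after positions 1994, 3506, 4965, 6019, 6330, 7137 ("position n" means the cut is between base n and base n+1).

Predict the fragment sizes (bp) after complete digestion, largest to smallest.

1994, 1512, 1459, 1054, 885, 807, 311 bp

Linear molecule, 6 cuts → 7 fragments:
  1994 − 0 = 1994 bp
  3506 − 1994 = 1512 bp
  4965 − 3506 = 1459 bp
  6019 − 4965 = 1054 bp
  6330 − 6019 = 311 bp
  7137 − 6330 = 807 bp
  8022 − 7137 = 885 bp
Sorted largest to smallest: 1994, 1512, 1459, 1054, 885, 807, 311 bp.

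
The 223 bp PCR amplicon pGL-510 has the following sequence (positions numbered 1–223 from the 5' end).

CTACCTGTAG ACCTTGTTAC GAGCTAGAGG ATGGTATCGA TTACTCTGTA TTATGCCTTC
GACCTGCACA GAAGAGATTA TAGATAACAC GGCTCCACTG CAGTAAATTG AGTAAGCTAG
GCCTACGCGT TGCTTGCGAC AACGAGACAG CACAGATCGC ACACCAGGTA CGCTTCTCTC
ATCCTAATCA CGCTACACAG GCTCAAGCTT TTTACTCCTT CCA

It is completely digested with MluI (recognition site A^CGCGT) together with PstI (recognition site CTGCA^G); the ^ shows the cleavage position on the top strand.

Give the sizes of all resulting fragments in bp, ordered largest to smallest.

102, 98, 23 bp

The MluI site (ACGCGT) starts at position 125.
MluI cuts after the first base of each site, so after position 125.
The PstI site (CTGCAG) starts at position 98.
PstI cuts after base 5 of each site (before the last base), so after position 102.
Combined cut positions: 102, 125.
Linear molecule, 2 cuts → 3 fragments:
  1–102 → 102 bp
  103–125 → 23 bp
  126–223 → 98 bp
Sorted largest to smallest: 102, 98, 23 bp.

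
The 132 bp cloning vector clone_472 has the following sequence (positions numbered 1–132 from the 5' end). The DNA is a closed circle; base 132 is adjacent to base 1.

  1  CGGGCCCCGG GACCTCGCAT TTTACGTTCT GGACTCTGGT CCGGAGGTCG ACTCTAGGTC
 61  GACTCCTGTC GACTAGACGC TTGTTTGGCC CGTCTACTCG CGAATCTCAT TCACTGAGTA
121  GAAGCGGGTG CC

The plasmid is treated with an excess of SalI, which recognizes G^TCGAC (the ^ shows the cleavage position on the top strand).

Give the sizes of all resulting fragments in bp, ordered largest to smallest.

111, 11, 10 bp

SalI sites (GTCGAC) start at positions 47, 58, 68.
SalI cuts after the first base of each site, so after positions 47, 58, 68.
Circular molecule, 3 cuts → 3 fragments:
  48–58 → 11 bp
  59–68 → 10 bp
  69–132 then 1–47 → 64 + 47 = 111 bp
Sorted largest to smallest: 111, 11, 10 bp.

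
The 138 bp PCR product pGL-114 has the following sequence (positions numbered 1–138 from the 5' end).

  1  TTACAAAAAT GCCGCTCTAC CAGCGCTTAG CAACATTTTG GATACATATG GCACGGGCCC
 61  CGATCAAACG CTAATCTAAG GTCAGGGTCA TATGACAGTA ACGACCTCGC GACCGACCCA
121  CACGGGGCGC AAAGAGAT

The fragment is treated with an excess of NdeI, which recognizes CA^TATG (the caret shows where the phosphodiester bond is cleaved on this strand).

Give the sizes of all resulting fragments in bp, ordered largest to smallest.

NdeI sites (CATATG) start at positions 45, 89.
NdeI cuts after base 2 of each site, so after positions 46, 90.
Linear molecule, 2 cuts → 3 fragments:
  1–46 → 46 bp
  47–90 → 44 bp
  91–138 → 48 bp
Sorted largest to smallest: 48, 46, 44 bp.

48, 46, 44 bp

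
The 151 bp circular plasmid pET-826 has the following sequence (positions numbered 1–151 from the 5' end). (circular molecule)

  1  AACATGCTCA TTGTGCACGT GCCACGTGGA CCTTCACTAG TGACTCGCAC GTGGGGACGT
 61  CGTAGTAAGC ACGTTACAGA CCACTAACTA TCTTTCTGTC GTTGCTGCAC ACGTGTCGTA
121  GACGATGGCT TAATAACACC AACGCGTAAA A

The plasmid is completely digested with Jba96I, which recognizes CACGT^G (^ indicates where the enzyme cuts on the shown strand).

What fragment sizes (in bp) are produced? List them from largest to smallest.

62, 57, 25, 7 bp

Jba96I sites (CACGTG) start at positions 16, 23, 48, 110.
Jba96I cuts after base 5 of each site (before the last base), so after positions 20, 27, 52, 114.
Circular molecule, 4 cuts → 4 fragments:
  21–27 → 7 bp
  28–52 → 25 bp
  53–114 → 62 bp
  115–151 then 1–20 → 37 + 20 = 57 bp
Sorted largest to smallest: 62, 57, 25, 7 bp.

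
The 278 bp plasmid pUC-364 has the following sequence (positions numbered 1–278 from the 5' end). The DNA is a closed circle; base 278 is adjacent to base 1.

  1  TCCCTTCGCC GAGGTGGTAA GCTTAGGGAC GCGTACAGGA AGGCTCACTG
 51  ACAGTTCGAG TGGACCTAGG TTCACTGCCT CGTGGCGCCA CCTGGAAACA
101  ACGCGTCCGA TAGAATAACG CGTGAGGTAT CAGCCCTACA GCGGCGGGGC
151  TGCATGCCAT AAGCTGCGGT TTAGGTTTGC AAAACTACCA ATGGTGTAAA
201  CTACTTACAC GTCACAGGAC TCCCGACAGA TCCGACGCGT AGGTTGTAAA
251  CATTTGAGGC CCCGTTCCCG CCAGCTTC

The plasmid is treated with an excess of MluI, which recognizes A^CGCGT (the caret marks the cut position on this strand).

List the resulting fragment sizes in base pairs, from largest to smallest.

117, 72, 72, 17 bp

MluI sites (ACGCGT) start at positions 29, 101, 118, 235.
MluI cuts after the first base of each site, so after positions 29, 101, 118, 235.
Circular molecule, 4 cuts → 4 fragments:
  30–101 → 72 bp
  102–118 → 17 bp
  119–235 → 117 bp
  236–278 then 1–29 → 43 + 29 = 72 bp
Sorted largest to smallest: 117, 72, 72, 17 bp.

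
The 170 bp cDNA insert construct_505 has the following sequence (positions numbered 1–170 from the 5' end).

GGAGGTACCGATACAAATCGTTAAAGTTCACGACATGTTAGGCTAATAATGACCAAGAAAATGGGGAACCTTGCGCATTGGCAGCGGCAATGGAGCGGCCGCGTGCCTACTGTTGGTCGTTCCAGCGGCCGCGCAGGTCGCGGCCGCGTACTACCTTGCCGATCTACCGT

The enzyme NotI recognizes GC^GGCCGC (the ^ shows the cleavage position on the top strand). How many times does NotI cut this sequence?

3

GCGGCCGC occurs starting at positions 95, 125, 140.
NotI cuts at 3 sites.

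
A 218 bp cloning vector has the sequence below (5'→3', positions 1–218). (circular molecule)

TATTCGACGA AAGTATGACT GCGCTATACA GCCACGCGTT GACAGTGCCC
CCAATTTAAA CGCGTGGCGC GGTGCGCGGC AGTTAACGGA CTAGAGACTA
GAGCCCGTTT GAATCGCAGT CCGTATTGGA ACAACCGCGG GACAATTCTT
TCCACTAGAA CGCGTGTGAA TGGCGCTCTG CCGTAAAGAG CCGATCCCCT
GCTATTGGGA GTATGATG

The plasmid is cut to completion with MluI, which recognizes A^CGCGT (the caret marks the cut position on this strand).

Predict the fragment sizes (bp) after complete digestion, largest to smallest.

100, 92, 26 bp

MluI sites (ACGCGT) start at positions 34, 60, 160.
MluI cuts after the first base of each site, so after positions 34, 60, 160.
Circular molecule, 3 cuts → 3 fragments:
  35–60 → 26 bp
  61–160 → 100 bp
  161–218 then 1–34 → 58 + 34 = 92 bp
Sorted largest to smallest: 100, 92, 26 bp.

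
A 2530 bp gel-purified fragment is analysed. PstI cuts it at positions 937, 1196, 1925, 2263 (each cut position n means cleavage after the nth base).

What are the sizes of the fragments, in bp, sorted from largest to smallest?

937, 729, 338, 267, 259 bp

Linear molecule, 4 cuts → 5 fragments:
  937 − 0 = 937 bp
  1196 − 937 = 259 bp
  1925 − 1196 = 729 bp
  2263 − 1925 = 338 bp
  2530 − 2263 = 267 bp
Sorted largest to smallest: 937, 729, 338, 267, 259 bp.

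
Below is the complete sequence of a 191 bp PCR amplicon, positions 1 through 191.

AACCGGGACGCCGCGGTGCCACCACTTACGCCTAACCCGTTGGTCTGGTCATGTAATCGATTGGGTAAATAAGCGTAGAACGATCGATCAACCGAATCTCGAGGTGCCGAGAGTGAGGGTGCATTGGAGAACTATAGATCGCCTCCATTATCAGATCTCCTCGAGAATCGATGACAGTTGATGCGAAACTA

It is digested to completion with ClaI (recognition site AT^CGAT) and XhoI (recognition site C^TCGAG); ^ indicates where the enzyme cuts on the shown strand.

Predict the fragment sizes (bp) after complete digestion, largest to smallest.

62, 57, 27, 23, 14, 8 bp

ClaI sites (ATCGAT) start at positions 56, 83, 167.
ClaI cuts after base 2 of each site, so after positions 57, 84, 168.
XhoI sites (CTCGAG) start at positions 98, 160.
XhoI cuts after the first base of each site, so after positions 98, 160.
Combined cut positions: 57, 84, 98, 160, 168.
Linear molecule, 5 cuts → 6 fragments:
  1–57 → 57 bp
  58–84 → 27 bp
  85–98 → 14 bp
  99–160 → 62 bp
  161–168 → 8 bp
  169–191 → 23 bp
Sorted largest to smallest: 62, 57, 27, 23, 14, 8 bp.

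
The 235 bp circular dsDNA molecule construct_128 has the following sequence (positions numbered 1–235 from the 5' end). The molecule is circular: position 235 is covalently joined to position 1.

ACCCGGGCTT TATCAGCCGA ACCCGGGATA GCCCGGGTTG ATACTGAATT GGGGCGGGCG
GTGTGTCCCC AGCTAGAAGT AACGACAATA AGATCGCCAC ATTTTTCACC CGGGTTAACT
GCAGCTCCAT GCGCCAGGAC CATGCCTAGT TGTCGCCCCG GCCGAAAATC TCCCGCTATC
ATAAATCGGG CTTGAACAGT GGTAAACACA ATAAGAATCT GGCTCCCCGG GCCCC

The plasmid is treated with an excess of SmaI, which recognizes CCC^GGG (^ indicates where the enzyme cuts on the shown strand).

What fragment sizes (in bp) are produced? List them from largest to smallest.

SmaI sites (CCCGGG) start at positions 2, 22, 32, 109, 226.
SmaI cuts after base 3 of each site, so after positions 4, 24, 34, 111, 228.
Circular molecule, 5 cuts → 5 fragments:
  5–24 → 20 bp
  25–34 → 10 bp
  35–111 → 77 bp
  112–228 → 117 bp
  229–235 then 1–4 → 7 + 4 = 11 bp
Sorted largest to smallest: 117, 77, 20, 11, 10 bp.

117, 77, 20, 11, 10 bp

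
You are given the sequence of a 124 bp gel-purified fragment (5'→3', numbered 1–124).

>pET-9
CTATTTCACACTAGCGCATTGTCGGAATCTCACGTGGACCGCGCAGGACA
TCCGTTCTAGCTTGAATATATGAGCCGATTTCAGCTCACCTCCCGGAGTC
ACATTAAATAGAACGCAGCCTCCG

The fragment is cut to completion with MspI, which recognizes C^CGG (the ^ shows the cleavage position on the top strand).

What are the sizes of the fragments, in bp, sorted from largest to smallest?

93, 31 bp

The MspI site (CCGG) starts at position 93.
MspI cuts after the first base of each site, so after position 93.
Linear molecule, 1 cut → 2 fragments:
  1–93 → 93 bp
  94–124 → 31 bp
Sorted largest to smallest: 93, 31 bp.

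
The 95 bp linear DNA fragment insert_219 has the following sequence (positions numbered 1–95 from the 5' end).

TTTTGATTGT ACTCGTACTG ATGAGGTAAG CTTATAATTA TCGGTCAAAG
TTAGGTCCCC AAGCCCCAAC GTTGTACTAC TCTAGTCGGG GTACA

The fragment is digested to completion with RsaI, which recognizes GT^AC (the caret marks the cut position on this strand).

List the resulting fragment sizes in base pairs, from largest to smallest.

RsaI sites (GTAC) start at positions 9, 15, 74, 91.
RsaI cuts after base 2 of each site, so after positions 10, 16, 75, 92.
Linear molecule, 4 cuts → 5 fragments:
  1–10 → 10 bp
  11–16 → 6 bp
  17–75 → 59 bp
  76–92 → 17 bp
  93–95 → 3 bp
Sorted largest to smallest: 59, 17, 10, 6, 3 bp.

59, 17, 10, 6, 3 bp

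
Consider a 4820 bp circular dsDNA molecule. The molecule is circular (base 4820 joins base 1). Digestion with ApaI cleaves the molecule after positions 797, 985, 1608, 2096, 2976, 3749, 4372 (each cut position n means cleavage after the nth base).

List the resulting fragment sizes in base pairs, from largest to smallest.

1245, 880, 773, 623, 623, 488, 188 bp

Circular molecule, 7 cuts → 7 fragments:
  985 − 797 = 188 bp
  1608 − 985 = 623 bp
  2096 − 1608 = 488 bp
  2976 − 2096 = 880 bp
  3749 − 2976 = 773 bp
  4372 − 3749 = 623 bp
  wrap: 4820 − 4372 + 797 = 1245 bp
Sorted largest to smallest: 1245, 880, 773, 623, 623, 488, 188 bp.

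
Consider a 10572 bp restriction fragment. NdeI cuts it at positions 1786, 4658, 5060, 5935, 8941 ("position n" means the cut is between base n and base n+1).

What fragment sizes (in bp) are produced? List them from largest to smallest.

Linear molecule, 5 cuts → 6 fragments:
  1786 − 0 = 1786 bp
  4658 − 1786 = 2872 bp
  5060 − 4658 = 402 bp
  5935 − 5060 = 875 bp
  8941 − 5935 = 3006 bp
  10572 − 8941 = 1631 bp
Sorted largest to smallest: 3006, 2872, 1786, 1631, 875, 402 bp.

3006, 2872, 1786, 1631, 875, 402 bp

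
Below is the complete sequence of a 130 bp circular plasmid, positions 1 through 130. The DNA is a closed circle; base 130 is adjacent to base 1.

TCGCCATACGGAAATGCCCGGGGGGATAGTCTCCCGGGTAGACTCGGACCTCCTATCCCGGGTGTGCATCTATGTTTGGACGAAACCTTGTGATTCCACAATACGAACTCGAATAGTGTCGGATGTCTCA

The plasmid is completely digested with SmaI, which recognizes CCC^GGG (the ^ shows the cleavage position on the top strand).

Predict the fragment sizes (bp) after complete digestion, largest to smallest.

90, 24, 16 bp

SmaI sites (CCCGGG) start at positions 17, 33, 57.
SmaI cuts after base 3 of each site, so after positions 19, 35, 59.
Circular molecule, 3 cuts → 3 fragments:
  20–35 → 16 bp
  36–59 → 24 bp
  60–130 then 1–19 → 71 + 19 = 90 bp
Sorted largest to smallest: 90, 24, 16 bp.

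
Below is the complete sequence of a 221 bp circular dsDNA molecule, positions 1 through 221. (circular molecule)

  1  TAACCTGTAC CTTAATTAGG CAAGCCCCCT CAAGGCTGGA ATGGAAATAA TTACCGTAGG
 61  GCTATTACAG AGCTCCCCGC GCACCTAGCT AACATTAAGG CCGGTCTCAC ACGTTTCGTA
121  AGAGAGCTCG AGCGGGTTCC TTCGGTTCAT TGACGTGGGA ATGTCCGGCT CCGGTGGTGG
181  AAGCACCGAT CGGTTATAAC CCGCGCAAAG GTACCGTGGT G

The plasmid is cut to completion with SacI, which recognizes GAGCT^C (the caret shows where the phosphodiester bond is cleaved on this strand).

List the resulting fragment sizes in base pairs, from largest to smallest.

167, 54 bp

SacI sites (GAGCTC) start at positions 70, 124.
SacI cuts after base 5 of each site (before the last base), so after positions 74, 128.
Circular molecule, 2 cuts → 2 fragments:
  75–128 → 54 bp
  129–221 then 1–74 → 93 + 74 = 167 bp
Sorted largest to smallest: 167, 54 bp.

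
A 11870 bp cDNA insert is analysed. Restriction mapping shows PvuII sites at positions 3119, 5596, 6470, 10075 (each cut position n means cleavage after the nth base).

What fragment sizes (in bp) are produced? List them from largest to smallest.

Linear molecule, 4 cuts → 5 fragments:
  3119 − 0 = 3119 bp
  5596 − 3119 = 2477 bp
  6470 − 5596 = 874 bp
  10075 − 6470 = 3605 bp
  11870 − 10075 = 1795 bp
Sorted largest to smallest: 3605, 3119, 2477, 1795, 874 bp.

3605, 3119, 2477, 1795, 874 bp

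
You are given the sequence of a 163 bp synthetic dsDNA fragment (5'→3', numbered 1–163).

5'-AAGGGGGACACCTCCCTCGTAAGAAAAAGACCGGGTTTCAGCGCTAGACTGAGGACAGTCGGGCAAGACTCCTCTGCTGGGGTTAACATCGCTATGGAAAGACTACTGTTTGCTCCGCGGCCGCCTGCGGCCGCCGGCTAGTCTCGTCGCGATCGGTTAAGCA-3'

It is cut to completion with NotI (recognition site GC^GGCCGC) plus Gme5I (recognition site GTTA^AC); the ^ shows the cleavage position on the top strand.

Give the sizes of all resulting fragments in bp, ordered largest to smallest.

NotI sites (GCGGCCGC) start at positions 117, 127.
NotI cuts after base 2 of each site, so after positions 118, 128.
The Gme5I site (GTTAAC) starts at position 82.
Gme5I cuts after base 4 of each site, so after position 85.
Combined cut positions: 85, 118, 128.
Linear molecule, 3 cuts → 4 fragments:
  1–85 → 85 bp
  86–118 → 33 bp
  119–128 → 10 bp
  129–163 → 35 bp
Sorted largest to smallest: 85, 35, 33, 10 bp.

85, 35, 33, 10 bp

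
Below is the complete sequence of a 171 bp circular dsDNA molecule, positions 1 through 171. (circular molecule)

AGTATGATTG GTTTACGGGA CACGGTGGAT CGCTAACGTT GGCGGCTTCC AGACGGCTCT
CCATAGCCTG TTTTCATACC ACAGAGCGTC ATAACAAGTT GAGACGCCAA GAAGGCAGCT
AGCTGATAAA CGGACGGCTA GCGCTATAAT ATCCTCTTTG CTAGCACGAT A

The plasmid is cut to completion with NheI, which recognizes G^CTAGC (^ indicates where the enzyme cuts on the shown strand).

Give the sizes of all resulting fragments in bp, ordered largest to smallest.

129, 23, 19 bp

NheI sites (GCTAGC) start at positions 118, 137, 160.
NheI cuts after the first base of each site, so after positions 118, 137, 160.
Circular molecule, 3 cuts → 3 fragments:
  119–137 → 19 bp
  138–160 → 23 bp
  161–171 then 1–118 → 11 + 118 = 129 bp
Sorted largest to smallest: 129, 23, 19 bp.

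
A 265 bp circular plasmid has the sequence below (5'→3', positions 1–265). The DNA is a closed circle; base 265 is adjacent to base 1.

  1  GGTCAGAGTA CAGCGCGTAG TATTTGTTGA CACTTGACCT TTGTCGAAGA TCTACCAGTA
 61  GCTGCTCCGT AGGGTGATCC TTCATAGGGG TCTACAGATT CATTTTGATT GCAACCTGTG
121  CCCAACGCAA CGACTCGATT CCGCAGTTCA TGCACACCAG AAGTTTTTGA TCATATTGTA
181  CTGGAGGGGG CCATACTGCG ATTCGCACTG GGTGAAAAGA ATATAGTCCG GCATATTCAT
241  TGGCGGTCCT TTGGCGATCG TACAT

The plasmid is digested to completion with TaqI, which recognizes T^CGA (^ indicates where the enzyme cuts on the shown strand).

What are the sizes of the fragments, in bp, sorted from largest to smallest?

TaqI sites (TCGA) start at positions 44, 135.
TaqI cuts after the first base of each site, so after positions 44, 135.
Circular molecule, 2 cuts → 2 fragments:
  45–135 → 91 bp
  136–265 then 1–44 → 130 + 44 = 174 bp
Sorted largest to smallest: 174, 91 bp.

174, 91 bp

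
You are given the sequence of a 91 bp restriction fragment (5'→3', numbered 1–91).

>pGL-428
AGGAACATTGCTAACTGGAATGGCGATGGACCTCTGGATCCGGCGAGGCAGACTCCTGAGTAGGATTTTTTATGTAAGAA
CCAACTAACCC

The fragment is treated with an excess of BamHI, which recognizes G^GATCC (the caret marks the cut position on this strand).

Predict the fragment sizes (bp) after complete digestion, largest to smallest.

55, 36 bp

The BamHI site (GGATCC) starts at position 36.
BamHI cuts after the first base of each site, so after position 36.
Linear molecule, 1 cut → 2 fragments:
  1–36 → 36 bp
  37–91 → 55 bp
Sorted largest to smallest: 55, 36 bp.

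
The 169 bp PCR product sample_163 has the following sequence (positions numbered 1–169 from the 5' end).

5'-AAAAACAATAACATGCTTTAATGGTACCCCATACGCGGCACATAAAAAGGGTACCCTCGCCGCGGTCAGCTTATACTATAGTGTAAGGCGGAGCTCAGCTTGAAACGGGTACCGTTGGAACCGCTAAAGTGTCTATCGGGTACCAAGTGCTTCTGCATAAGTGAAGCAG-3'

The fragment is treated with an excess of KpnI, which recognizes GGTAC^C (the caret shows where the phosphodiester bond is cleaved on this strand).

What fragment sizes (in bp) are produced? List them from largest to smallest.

58, 31, 27, 27, 26 bp

KpnI sites (GGTACC) start at positions 23, 50, 108, 139.
KpnI cuts after base 5 of each site (before the last base), so after positions 27, 54, 112, 143.
Linear molecule, 4 cuts → 5 fragments:
  1–27 → 27 bp
  28–54 → 27 bp
  55–112 → 58 bp
  113–143 → 31 bp
  144–169 → 26 bp
Sorted largest to smallest: 58, 31, 27, 27, 26 bp.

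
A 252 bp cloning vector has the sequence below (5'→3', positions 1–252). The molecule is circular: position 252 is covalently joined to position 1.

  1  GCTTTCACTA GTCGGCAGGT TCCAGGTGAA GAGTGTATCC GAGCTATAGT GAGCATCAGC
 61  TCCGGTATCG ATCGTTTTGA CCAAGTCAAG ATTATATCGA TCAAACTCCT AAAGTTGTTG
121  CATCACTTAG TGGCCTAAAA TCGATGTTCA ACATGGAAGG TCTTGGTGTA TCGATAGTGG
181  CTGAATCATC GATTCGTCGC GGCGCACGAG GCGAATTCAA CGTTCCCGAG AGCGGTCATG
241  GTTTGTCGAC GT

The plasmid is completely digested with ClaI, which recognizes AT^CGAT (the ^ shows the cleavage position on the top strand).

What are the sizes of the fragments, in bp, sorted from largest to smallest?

131, 44, 30, 29, 18 bp

ClaI sites (ATCGAT) start at positions 67, 96, 140, 170, 188.
ClaI cuts after base 2 of each site, so after positions 68, 97, 141, 171, 189.
Circular molecule, 5 cuts → 5 fragments:
  69–97 → 29 bp
  98–141 → 44 bp
  142–171 → 30 bp
  172–189 → 18 bp
  190–252 then 1–68 → 63 + 68 = 131 bp
Sorted largest to smallest: 131, 44, 30, 29, 18 bp.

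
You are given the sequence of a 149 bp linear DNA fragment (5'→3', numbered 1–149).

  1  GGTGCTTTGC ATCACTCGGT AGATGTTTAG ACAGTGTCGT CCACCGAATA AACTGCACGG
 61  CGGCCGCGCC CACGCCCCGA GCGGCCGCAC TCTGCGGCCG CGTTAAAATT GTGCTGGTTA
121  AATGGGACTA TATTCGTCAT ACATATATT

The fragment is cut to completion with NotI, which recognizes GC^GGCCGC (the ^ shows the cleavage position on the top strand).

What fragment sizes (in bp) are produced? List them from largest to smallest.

61, 54, 21, 13 bp

NotI sites (GCGGCCGC) start at positions 60, 81, 94.
NotI cuts after base 2 of each site, so after positions 61, 82, 95.
Linear molecule, 3 cuts → 4 fragments:
  1–61 → 61 bp
  62–82 → 21 bp
  83–95 → 13 bp
  96–149 → 54 bp
Sorted largest to smallest: 61, 54, 21, 13 bp.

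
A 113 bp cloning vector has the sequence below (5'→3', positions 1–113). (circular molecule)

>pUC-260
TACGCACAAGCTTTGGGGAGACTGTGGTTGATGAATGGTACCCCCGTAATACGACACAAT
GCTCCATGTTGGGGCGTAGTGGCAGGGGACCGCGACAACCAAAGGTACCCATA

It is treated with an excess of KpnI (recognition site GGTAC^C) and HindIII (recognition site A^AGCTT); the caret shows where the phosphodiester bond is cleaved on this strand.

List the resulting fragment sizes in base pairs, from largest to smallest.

KpnI sites (GGTACC) start at positions 37, 104.
KpnI cuts after base 5 of each site (before the last base), so after positions 41, 108.
The HindIII site (AAGCTT) starts at position 8.
HindIII cuts after the first base of each site, so after position 8.
Combined cut positions: 8, 41, 108.
Circular molecule, 3 cuts → 3 fragments:
  9–41 → 33 bp
  42–108 → 67 bp
  109–113 then 1–8 → 5 + 8 = 13 bp
Sorted largest to smallest: 67, 33, 13 bp.

67, 33, 13 bp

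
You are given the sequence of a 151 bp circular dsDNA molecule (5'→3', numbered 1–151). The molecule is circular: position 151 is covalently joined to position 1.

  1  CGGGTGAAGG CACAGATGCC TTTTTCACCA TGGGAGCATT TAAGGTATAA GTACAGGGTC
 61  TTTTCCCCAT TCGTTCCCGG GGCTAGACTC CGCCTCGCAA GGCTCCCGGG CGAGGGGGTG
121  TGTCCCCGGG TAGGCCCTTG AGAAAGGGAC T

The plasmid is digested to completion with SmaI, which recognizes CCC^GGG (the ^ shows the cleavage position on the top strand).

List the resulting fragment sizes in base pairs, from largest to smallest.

SmaI sites (CCCGGG) start at positions 76, 105, 125.
SmaI cuts after base 3 of each site, so after positions 78, 107, 127.
Circular molecule, 3 cuts → 3 fragments:
  79–107 → 29 bp
  108–127 → 20 bp
  128–151 then 1–78 → 24 + 78 = 102 bp
Sorted largest to smallest: 102, 29, 20 bp.

102, 29, 20 bp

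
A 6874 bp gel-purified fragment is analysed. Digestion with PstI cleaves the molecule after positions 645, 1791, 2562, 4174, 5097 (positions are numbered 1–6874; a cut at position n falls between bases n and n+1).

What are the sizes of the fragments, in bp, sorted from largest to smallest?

1777, 1612, 1146, 923, 771, 645 bp

Linear molecule, 5 cuts → 6 fragments:
  645 − 0 = 645 bp
  1791 − 645 = 1146 bp
  2562 − 1791 = 771 bp
  4174 − 2562 = 1612 bp
  5097 − 4174 = 923 bp
  6874 − 5097 = 1777 bp
Sorted largest to smallest: 1777, 1612, 1146, 923, 771, 645 bp.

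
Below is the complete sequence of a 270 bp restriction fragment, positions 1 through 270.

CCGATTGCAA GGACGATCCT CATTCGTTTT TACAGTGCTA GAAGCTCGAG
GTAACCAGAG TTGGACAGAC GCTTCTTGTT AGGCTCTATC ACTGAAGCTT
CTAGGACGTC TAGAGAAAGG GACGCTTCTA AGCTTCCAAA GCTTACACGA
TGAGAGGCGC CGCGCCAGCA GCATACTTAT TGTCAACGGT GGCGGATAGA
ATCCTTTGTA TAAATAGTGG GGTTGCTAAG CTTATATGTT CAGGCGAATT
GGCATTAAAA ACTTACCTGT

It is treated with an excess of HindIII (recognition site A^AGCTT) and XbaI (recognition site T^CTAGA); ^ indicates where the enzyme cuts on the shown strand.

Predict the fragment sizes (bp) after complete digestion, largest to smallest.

95, 89, 42, 21, 14, 9 bp

HindIII sites (AAGCTT) start at positions 95, 130, 139, 228.
HindIII cuts after the first base of each site, so after positions 95, 130, 139, 228.
The XbaI site (TCTAGA) starts at position 109.
XbaI cuts after the first base of each site, so after position 109.
Combined cut positions: 95, 109, 130, 139, 228.
Linear molecule, 5 cuts → 6 fragments:
  1–95 → 95 bp
  96–109 → 14 bp
  110–130 → 21 bp
  131–139 → 9 bp
  140–228 → 89 bp
  229–270 → 42 bp
Sorted largest to smallest: 95, 89, 42, 21, 14, 9 bp.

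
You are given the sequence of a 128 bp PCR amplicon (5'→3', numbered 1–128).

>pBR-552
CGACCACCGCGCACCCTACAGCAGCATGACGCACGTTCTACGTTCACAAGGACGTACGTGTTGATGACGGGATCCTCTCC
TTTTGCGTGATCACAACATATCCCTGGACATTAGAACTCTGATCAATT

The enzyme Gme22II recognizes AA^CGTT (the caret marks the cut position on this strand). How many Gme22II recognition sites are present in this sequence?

No occurrence of AACGTT is present in the sequence.
Gme22II does not cut: 0 sites.

0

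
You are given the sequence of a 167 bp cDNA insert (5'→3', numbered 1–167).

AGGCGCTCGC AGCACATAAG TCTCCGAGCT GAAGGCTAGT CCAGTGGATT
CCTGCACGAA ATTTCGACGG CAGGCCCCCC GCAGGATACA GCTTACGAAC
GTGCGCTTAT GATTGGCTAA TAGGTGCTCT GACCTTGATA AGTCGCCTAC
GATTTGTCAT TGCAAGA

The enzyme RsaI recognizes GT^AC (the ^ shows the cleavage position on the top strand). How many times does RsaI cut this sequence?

0

No occurrence of GTAC is present in the sequence.
RsaI does not cut: 0 sites.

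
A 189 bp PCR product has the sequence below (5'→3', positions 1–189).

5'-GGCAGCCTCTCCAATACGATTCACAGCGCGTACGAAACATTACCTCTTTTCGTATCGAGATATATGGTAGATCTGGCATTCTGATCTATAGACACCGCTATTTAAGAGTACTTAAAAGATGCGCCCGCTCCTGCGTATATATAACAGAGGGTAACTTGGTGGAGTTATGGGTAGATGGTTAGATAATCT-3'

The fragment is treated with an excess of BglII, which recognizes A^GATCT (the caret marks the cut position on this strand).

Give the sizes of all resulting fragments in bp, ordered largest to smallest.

120, 69 bp

The BglII site (AGATCT) starts at position 69.
BglII cuts after the first base of each site, so after position 69.
Linear molecule, 1 cut → 2 fragments:
  1–69 → 69 bp
  70–189 → 120 bp
Sorted largest to smallest: 120, 69 bp.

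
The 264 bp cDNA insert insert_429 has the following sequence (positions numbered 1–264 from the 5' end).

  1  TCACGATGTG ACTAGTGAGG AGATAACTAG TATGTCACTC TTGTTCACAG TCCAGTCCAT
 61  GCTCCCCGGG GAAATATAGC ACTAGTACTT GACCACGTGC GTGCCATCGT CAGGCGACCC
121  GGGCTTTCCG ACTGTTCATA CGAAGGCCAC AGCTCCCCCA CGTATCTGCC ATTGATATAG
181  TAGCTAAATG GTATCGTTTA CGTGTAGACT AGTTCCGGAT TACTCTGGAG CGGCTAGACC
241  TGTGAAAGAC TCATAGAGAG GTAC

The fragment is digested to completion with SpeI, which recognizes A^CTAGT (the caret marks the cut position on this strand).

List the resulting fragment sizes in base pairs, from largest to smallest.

127, 56, 55, 15, 11 bp

SpeI sites (ACTAGT) start at positions 11, 26, 81, 208.
SpeI cuts after the first base of each site, so after positions 11, 26, 81, 208.
Linear molecule, 4 cuts → 5 fragments:
  1–11 → 11 bp
  12–26 → 15 bp
  27–81 → 55 bp
  82–208 → 127 bp
  209–264 → 56 bp
Sorted largest to smallest: 127, 56, 55, 15, 11 bp.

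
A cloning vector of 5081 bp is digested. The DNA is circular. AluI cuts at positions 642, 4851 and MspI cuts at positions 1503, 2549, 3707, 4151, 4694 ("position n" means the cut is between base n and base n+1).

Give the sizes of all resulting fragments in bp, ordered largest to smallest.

Combined cut positions (sorted): 642, 1503, 2549, 3707, 4151, 4694, 4851.
Circular molecule, 7 cuts → 7 fragments:
  1503 − 642 = 861 bp
  2549 − 1503 = 1046 bp
  3707 − 2549 = 1158 bp
  4151 − 3707 = 444 bp
  4694 − 4151 = 543 bp
  4851 − 4694 = 157 bp
  wrap: 5081 − 4851 + 642 = 872 bp
Sorted largest to smallest: 1158, 1046, 872, 861, 543, 444, 157 bp.

1158, 1046, 872, 861, 543, 444, 157 bp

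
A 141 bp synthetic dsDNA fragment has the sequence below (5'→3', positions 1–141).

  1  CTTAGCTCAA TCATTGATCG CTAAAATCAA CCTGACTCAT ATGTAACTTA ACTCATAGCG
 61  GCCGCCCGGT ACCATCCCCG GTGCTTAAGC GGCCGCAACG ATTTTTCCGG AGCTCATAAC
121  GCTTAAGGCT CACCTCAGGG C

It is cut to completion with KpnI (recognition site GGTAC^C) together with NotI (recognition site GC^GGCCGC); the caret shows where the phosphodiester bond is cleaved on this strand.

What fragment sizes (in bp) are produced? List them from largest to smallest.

59, 51, 18, 13 bp

The KpnI site (GGTACC) starts at position 68.
KpnI cuts after base 5 of each site (before the last base), so after position 72.
NotI sites (GCGGCCGC) start at positions 58, 89.
NotI cuts after base 2 of each site, so after positions 59, 90.
Combined cut positions: 59, 72, 90.
Linear molecule, 3 cuts → 4 fragments:
  1–59 → 59 bp
  60–72 → 13 bp
  73–90 → 18 bp
  91–141 → 51 bp
Sorted largest to smallest: 59, 51, 18, 13 bp.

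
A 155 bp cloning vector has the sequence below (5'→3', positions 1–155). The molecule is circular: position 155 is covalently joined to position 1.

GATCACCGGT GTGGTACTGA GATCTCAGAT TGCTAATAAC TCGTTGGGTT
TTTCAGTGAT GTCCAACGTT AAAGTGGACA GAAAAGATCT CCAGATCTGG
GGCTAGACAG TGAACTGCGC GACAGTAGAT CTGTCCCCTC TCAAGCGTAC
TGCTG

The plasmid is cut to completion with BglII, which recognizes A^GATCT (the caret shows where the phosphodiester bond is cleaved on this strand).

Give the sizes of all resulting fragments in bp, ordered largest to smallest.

65, 48, 34, 8 bp

BglII sites (AGATCT) start at positions 20, 85, 93, 127.
BglII cuts after the first base of each site, so after positions 20, 85, 93, 127.
Circular molecule, 4 cuts → 4 fragments:
  21–85 → 65 bp
  86–93 → 8 bp
  94–127 → 34 bp
  128–155 then 1–20 → 28 + 20 = 48 bp
Sorted largest to smallest: 65, 48, 34, 8 bp.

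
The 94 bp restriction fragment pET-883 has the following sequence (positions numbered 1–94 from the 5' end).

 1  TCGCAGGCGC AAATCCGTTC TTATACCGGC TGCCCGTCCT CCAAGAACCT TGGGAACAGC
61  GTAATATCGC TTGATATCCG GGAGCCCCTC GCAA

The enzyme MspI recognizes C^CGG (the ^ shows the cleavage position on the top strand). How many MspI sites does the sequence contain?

2

CCGG occurs starting at positions 26, 78.
MspI cuts at 2 sites.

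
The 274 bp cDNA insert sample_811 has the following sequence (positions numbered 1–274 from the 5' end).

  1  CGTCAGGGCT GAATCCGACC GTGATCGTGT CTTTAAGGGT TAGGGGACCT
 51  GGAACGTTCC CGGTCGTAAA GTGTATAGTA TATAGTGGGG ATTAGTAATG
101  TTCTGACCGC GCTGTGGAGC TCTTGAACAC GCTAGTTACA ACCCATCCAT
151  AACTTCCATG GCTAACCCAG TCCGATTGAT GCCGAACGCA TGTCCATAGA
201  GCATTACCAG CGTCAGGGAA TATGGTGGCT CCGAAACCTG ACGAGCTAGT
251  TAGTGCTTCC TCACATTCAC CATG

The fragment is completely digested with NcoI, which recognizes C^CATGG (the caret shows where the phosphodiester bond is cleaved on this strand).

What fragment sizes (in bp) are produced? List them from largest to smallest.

The NcoI site (CCATGG) starts at position 156.
NcoI cuts after the first base of each site, so after position 156.
Linear molecule, 1 cut → 2 fragments:
  1–156 → 156 bp
  157–274 → 118 bp
Sorted largest to smallest: 156, 118 bp.

156, 118 bp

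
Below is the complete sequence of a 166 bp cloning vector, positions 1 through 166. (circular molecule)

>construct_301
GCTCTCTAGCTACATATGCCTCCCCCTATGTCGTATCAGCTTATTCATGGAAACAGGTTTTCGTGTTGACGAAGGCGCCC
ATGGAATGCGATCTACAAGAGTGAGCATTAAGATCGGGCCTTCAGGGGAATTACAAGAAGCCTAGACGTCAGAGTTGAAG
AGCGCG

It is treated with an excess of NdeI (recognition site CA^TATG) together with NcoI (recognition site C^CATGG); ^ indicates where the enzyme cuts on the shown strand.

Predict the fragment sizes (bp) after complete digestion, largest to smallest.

101, 65 bp

The NdeI site (CATATG) starts at position 13.
NdeI cuts after base 2 of each site, so after position 14.
The NcoI site (CCATGG) starts at position 79.
NcoI cuts after the first base of each site, so after position 79.
Combined cut positions: 14, 79.
Circular molecule, 2 cuts → 2 fragments:
  15–79 → 65 bp
  80–166 then 1–14 → 87 + 14 = 101 bp
Sorted largest to smallest: 101, 65 bp.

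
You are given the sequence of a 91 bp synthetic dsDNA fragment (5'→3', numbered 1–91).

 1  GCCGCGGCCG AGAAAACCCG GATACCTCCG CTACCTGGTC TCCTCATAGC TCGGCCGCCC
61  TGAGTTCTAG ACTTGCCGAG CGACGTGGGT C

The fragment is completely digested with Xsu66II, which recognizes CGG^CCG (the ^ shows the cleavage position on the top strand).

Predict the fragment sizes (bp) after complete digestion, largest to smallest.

Xsu66II sites (CGGCCG) start at positions 5, 52.
Xsu66II cuts after base 3 of each site, so after positions 7, 54.
Linear molecule, 2 cuts → 3 fragments:
  1–7 → 7 bp
  8–54 → 47 bp
  55–91 → 37 bp
Sorted largest to smallest: 47, 37, 7 bp.

47, 37, 7 bp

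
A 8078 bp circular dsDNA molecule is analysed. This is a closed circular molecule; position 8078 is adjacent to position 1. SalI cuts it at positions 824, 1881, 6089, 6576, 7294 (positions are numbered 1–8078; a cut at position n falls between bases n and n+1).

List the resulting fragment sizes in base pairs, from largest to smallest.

4208, 1608, 1057, 718, 487 bp

Circular molecule, 5 cuts → 5 fragments:
  1881 − 824 = 1057 bp
  6089 − 1881 = 4208 bp
  6576 − 6089 = 487 bp
  7294 − 6576 = 718 bp
  wrap: 8078 − 7294 + 824 = 1608 bp
Sorted largest to smallest: 4208, 1608, 1057, 718, 487 bp.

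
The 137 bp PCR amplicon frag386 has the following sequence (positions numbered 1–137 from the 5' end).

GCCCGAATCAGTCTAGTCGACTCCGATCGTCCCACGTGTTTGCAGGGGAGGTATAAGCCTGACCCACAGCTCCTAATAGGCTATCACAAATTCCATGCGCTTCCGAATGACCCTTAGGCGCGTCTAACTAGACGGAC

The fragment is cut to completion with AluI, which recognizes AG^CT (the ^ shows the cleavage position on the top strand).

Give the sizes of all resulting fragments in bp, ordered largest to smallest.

69, 68 bp

The AluI site (AGCT) starts at position 68.
AluI cuts after base 2 of each site, so after position 69.
Linear molecule, 1 cut → 2 fragments:
  1–69 → 69 bp
  70–137 → 68 bp
Sorted largest to smallest: 69, 68 bp.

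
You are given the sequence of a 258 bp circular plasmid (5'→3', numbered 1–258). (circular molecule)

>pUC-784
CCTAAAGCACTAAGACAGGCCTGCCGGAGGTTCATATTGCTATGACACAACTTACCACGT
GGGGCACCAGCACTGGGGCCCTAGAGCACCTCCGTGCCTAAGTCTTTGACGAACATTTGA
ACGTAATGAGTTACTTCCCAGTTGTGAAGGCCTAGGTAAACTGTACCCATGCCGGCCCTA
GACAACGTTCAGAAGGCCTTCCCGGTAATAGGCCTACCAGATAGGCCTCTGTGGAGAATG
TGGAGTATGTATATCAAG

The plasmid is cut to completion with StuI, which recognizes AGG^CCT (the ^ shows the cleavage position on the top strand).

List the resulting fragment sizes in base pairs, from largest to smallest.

131, 52, 46, 16, 13 bp

StuI sites (AGGCCT) start at positions 17, 148, 194, 210, 223.
StuI cuts after base 3 of each site, so after positions 19, 150, 196, 212, 225.
Circular molecule, 5 cuts → 5 fragments:
  20–150 → 131 bp
  151–196 → 46 bp
  197–212 → 16 bp
  213–225 → 13 bp
  226–258 then 1–19 → 33 + 19 = 52 bp
Sorted largest to smallest: 131, 52, 46, 16, 13 bp.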